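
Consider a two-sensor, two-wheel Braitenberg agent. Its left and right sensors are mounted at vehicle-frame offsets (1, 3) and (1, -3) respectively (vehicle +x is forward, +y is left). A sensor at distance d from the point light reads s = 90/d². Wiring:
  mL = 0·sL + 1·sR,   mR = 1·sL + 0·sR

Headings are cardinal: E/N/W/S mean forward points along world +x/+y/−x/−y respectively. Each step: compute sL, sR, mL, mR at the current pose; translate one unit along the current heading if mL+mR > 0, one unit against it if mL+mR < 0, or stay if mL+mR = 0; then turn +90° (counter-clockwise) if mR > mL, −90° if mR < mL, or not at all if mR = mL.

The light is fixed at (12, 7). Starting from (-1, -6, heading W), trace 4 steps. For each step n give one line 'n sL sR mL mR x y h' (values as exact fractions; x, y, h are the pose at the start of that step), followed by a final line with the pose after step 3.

0 45/226 45/148 45/148 45/226 -1 -6 W
1 90/433 18/53 18/53 90/433 -2 -6 N
2 9/25 45/197 45/197 9/25 -2 -5 E
3 90/377 90/221 90/221 90/377 -1 -5 N
final -1 -4 E

n=0: pose=(-1,-6,W); sL=45/226, sR=45/148; mL=45/148, mR=45/226; mL+mR=8415/16724 → advance +1; mR−mL=-1755/16724 → turn -1·90°
n=1: pose=(-2,-6,N); sL=90/433, sR=18/53; mL=18/53, mR=90/433; mL+mR=12564/22949 → advance +1; mR−mL=-3024/22949 → turn -1·90°
n=2: pose=(-2,-5,E); sL=9/25, sR=45/197; mL=45/197, mR=9/25; mL+mR=2898/4925 → advance +1; mR−mL=648/4925 → turn +1·90°
n=3: pose=(-1,-5,N); sL=90/377, sR=90/221; mL=90/221, mR=90/377; mL+mR=4140/6409 → advance +1; mR−mL=-1080/6409 → turn -1·90°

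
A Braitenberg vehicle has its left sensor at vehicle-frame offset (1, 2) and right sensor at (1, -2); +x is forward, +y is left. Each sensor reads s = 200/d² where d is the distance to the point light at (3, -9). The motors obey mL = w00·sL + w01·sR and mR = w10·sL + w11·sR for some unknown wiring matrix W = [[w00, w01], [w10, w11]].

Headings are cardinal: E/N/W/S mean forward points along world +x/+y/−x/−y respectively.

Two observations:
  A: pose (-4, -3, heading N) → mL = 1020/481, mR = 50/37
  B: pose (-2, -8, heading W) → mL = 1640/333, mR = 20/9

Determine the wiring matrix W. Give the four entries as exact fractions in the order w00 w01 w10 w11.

obs A: pose=(-4,-3,N) → sL=20/13, sR=100/37, mL=1020/481, mR=50/37
obs B: pose=(-2,-8,W) → sL=200/37, sR=40/9, mL=1640/333, mR=20/9
sensor matrix S = [[20/13, 100/37], [200/37, 40/9]]; det S = -1244800/160173
solve [mL_A; mL_B] = S·[w00; w01] and [mR_A; mR_B] = S·[w10; w11]:
  w00 = 1/2, w01 = 1/2, w10 = 0, w11 = 1/2

1/2 1/2 0 1/2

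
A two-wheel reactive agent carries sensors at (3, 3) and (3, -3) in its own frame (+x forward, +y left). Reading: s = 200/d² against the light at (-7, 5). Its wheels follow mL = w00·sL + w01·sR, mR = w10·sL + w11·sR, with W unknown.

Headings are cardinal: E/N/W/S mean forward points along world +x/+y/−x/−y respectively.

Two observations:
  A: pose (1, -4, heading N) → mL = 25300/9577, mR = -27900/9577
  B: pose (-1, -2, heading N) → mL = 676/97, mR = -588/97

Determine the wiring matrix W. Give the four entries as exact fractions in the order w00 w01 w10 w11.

obs A: pose=(1,-4,N) → sL=200/61, sR=200/157, mL=25300/9577, mR=-27900/9577
obs B: pose=(-1,-2,N) → sL=8, sR=200/97, mL=676/97, mR=-588/97
sensor matrix S = [[200/61, 200/157], [8, 200/97]]; det S = -3187200/928969
solve [mL_A; mL_B] = S·[w00; w01] and [mR_A; mR_B] = S·[w10; w11]:
  w00 = 1, w01 = -1/2, w10 = -1/2, w11 = -1

1 -1/2 -1/2 -1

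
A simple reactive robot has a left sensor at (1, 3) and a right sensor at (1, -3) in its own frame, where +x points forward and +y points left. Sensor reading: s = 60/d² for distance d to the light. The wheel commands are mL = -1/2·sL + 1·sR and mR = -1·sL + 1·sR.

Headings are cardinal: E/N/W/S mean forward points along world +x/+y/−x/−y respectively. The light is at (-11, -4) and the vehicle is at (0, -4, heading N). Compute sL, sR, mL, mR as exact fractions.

12/13 60/197 -402/2561 -1584/2561

left sensor world pos  = (-3, -3); dL² = 65
right sensor world pos = (3, -3); dR² = 197
sL = 60/65 = 12/13
sR = 60/197 = 60/197
mL = -1/2·sL + 1·sR = -402/2561
mR = -1·sL + 1·sR = -1584/2561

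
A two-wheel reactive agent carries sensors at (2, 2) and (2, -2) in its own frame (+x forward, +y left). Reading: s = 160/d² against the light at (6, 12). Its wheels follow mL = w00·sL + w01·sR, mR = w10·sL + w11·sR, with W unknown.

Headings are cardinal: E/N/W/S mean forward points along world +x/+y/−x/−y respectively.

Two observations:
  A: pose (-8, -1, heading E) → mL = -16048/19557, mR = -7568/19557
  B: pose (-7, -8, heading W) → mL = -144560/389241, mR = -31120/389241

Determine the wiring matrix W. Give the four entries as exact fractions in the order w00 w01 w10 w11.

obs A: pose=(-8,-1,E) → sL=32/53, sR=160/369, mL=-16048/19557, mR=-7568/19557
obs B: pose=(-7,-8,W) → sL=160/709, sR=160/549, mL=-144560/389241, mR=-31120/389241
sensor matrix S = [[32/53, 160/369], [160/709, 160/549]]; det S = 66068480/845820693
solve [mL_A; mL_B] = S·[w00; w01] and [mR_A; mR_B] = S·[w10; w11]:
  w00 = -1, w01 = -1/2, w10 = -1, w11 = 1/2

-1 -1/2 -1 1/2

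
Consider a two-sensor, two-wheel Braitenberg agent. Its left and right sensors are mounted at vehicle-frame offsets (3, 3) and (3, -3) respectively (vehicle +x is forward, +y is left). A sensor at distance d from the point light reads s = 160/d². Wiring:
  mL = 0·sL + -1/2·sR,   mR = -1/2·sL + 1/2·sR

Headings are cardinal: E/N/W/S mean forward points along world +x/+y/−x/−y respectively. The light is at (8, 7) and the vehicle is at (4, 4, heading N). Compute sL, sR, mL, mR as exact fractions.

160/49 160 -80 3840/49

left sensor world pos  = (1, 7); dL² = 49
right sensor world pos = (7, 7); dR² = 1
sL = 160/49 = 160/49
sR = 160/1 = 160
mL = 0·sL + -1/2·sR = -80
mR = -1/2·sL + 1/2·sR = 3840/49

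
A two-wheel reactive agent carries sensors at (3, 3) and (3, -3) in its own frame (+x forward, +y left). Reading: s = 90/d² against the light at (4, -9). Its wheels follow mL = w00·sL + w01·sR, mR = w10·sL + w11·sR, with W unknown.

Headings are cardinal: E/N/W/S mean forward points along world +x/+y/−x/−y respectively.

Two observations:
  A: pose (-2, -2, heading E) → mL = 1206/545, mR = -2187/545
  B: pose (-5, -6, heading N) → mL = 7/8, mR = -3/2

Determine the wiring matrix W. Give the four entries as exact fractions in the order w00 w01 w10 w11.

1/2 1/2 -1/2 -1

obs A: pose=(-2,-2,E) → sL=90/109, sR=18/5, mL=1206/545, mR=-2187/545
obs B: pose=(-5,-6,N) → sL=1/2, sR=5/4, mL=7/8, mR=-3/2
sensor matrix S = [[90/109, 18/5], [1/2, 5/4]]; det S = -837/1090
solve [mL_A; mL_B] = S·[w00; w01] and [mR_A; mR_B] = S·[w10; w11]:
  w00 = 1/2, w01 = 1/2, w10 = -1/2, w11 = -1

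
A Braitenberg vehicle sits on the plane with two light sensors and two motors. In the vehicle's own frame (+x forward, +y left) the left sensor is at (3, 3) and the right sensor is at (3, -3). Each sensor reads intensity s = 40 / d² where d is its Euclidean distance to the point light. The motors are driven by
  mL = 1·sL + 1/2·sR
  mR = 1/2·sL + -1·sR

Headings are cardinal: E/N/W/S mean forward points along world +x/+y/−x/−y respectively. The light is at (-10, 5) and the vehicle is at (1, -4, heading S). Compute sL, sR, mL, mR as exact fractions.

left sensor world pos  = (4, -7); dL² = 340
right sensor world pos = (-2, -7); dR² = 208
sL = 40/340 = 2/17
sR = 40/208 = 5/26
mL = 1·sL + 1/2·sR = 189/884
mR = 1/2·sL + -1·sR = -59/442

2/17 5/26 189/884 -59/442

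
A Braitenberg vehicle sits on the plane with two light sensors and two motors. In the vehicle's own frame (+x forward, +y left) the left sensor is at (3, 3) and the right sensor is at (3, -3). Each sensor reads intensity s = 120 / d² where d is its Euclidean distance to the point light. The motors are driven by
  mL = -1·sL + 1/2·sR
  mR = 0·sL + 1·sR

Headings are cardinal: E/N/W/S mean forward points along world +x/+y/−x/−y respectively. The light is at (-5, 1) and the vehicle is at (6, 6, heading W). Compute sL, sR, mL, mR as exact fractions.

left sensor world pos  = (3, 3); dL² = 68
right sensor world pos = (3, 9); dR² = 128
sL = 120/68 = 30/17
sR = 120/128 = 15/16
mL = -1·sL + 1/2·sR = -705/544
mR = 0·sL + 1·sR = 15/16

30/17 15/16 -705/544 15/16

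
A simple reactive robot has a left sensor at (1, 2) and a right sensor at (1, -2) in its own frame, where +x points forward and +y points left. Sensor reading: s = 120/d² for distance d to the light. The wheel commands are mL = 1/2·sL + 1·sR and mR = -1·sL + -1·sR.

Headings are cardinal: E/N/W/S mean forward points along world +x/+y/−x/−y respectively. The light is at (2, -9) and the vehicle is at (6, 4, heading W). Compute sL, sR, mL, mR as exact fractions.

12/13 20/39 38/39 -56/39

left sensor world pos  = (5, 2); dL² = 130
right sensor world pos = (5, 6); dR² = 234
sL = 120/130 = 12/13
sR = 120/234 = 20/39
mL = 1/2·sL + 1·sR = 38/39
mR = -1·sL + -1·sR = -56/39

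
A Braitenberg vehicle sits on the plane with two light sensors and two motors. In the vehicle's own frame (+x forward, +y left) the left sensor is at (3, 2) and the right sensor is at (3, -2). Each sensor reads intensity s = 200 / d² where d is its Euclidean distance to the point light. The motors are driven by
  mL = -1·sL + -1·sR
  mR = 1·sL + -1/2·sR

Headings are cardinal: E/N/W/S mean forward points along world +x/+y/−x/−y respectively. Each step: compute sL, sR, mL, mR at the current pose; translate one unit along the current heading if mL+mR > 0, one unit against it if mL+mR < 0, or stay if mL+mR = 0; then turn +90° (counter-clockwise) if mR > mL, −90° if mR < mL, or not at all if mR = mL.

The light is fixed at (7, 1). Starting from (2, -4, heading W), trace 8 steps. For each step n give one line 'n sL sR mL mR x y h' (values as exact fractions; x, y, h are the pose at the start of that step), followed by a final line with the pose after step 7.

0 200/113 200/73 -37200/8249 3300/8249 2 -4 W
1 50/17 2 -84/17 33/17 3 -4 S
2 40 200/37 -1680/37 1380/37 3 -3 E
3 4 20 -24 -6 2 -3 N
4 200/113 200/73 -37200/8249 3300/8249 2 -4 W
5 50/17 2 -84/17 33/17 3 -4 S
6 40 200/37 -1680/37 1380/37 3 -3 E
7 4 20 -24 -6 2 -3 N
final 2 -4 W

n=0: pose=(2,-4,W); sL=200/113, sR=200/73; mL=-37200/8249, mR=3300/8249; mL+mR=-300/73 → advance -1; mR−mL=40500/8249 → turn +1·90°
n=1: pose=(3,-4,S); sL=50/17, sR=2; mL=-84/17, mR=33/17; mL+mR=-3 → advance -1; mR−mL=117/17 → turn +1·90°
n=2: pose=(3,-3,E); sL=40, sR=200/37; mL=-1680/37, mR=1380/37; mL+mR=-300/37 → advance -1; mR−mL=3060/37 → turn +1·90°
n=3: pose=(2,-3,N); sL=4, sR=20; mL=-24, mR=-6; mL+mR=-30 → advance -1; mR−mL=18 → turn +1·90°
n=4: pose=(2,-4,W); sL=200/113, sR=200/73; mL=-37200/8249, mR=3300/8249; mL+mR=-300/73 → advance -1; mR−mL=40500/8249 → turn +1·90°
n=5: pose=(3,-4,S); sL=50/17, sR=2; mL=-84/17, mR=33/17; mL+mR=-3 → advance -1; mR−mL=117/17 → turn +1·90°
n=6: pose=(3,-3,E); sL=40, sR=200/37; mL=-1680/37, mR=1380/37; mL+mR=-300/37 → advance -1; mR−mL=3060/37 → turn +1·90°
n=7: pose=(2,-3,N); sL=4, sR=20; mL=-24, mR=-6; mL+mR=-30 → advance -1; mR−mL=18 → turn +1·90°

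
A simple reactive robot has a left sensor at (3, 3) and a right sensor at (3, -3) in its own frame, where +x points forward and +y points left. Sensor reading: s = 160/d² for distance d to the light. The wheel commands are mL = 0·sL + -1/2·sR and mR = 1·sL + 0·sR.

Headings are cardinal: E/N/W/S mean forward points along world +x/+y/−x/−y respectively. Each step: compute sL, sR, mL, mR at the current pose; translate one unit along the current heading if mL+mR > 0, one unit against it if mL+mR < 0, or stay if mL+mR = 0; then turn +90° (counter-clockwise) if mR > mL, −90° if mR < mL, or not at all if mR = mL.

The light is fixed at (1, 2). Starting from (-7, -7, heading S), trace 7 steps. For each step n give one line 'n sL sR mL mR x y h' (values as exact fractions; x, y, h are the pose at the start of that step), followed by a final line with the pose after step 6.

0 160/169 32/53 -16/53 160/169 -7 -7 S
1 80/37 80/97 -40/97 80/37 -7 -8 E
2 160/149 32/13 -16/13 160/149 -6 -8 N
3 20/37 40/41 -20/41 20/37 -6 -9 W
4 160/221 160/317 -80/317 160/221 -7 -9 S
5 80/53 16/25 -8/25 80/53 -7 -10 E
6 160/181 160/97 -80/97 160/181 -6 -10 N
final -6 -9 W

n=0: pose=(-7,-7,S); sL=160/169, sR=32/53; mL=-16/53, mR=160/169; mL+mR=5776/8957 → advance +1; mR−mL=11184/8957 → turn +1·90°
n=1: pose=(-7,-8,E); sL=80/37, sR=80/97; mL=-40/97, mR=80/37; mL+mR=6280/3589 → advance +1; mR−mL=9240/3589 → turn +1·90°
n=2: pose=(-6,-8,N); sL=160/149, sR=32/13; mL=-16/13, mR=160/149; mL+mR=-304/1937 → advance -1; mR−mL=4464/1937 → turn +1·90°
n=3: pose=(-6,-9,W); sL=20/37, sR=40/41; mL=-20/41, mR=20/37; mL+mR=80/1517 → advance +1; mR−mL=1560/1517 → turn +1·90°
n=4: pose=(-7,-9,S); sL=160/221, sR=160/317; mL=-80/317, mR=160/221; mL+mR=33040/70057 → advance +1; mR−mL=68400/70057 → turn +1·90°
n=5: pose=(-7,-10,E); sL=80/53, sR=16/25; mL=-8/25, mR=80/53; mL+mR=1576/1325 → advance +1; mR−mL=2424/1325 → turn +1·90°
n=6: pose=(-6,-10,N); sL=160/181, sR=160/97; mL=-80/97, mR=160/181; mL+mR=1040/17557 → advance +1; mR−mL=30000/17557 → turn +1·90°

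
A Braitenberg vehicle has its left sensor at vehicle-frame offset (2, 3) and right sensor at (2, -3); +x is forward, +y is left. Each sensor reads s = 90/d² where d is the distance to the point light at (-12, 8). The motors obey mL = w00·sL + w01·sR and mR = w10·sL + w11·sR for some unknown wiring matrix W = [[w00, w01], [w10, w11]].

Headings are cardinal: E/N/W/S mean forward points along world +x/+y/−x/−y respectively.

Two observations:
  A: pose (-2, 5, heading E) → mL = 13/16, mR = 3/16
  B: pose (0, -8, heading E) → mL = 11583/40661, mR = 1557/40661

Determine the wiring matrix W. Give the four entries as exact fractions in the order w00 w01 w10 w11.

obs A: pose=(-2,5,E) → sL=5/8, sR=1/2, mL=13/16, mR=3/16
obs B: pose=(0,-8,E) → sL=18/73, sR=90/557, mL=11583/40661, mR=1557/40661
sensor matrix S = [[5/8, 1/2], [18/73, 90/557]]; det S = -3627/162644
solve [mL_A; mL_B] = S·[w00; w01] and [mR_A; mR_B] = S·[w10; w11]:
  w00 = 1/2, w01 = 1, w10 = -1/2, w11 = 1

1/2 1 -1/2 1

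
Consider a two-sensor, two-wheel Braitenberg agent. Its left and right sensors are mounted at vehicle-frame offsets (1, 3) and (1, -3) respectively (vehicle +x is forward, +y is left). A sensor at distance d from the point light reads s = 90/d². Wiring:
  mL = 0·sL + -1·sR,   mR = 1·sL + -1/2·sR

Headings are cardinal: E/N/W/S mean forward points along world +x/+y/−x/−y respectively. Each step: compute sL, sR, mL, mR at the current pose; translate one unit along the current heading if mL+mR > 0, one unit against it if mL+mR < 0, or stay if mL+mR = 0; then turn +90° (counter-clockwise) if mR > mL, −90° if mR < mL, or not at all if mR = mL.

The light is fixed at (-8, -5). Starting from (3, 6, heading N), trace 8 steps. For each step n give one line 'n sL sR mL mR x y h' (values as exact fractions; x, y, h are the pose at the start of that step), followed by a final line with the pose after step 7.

n=0: pose=(3,6,N); sL=45/104, sR=9/34; mL=-9/34, mR=531/1768; mL+mR=63/1768 → advance +1; mR−mL=999/1768 → turn +1·90°
n=1: pose=(3,7,W); sL=90/181, sR=18/65; mL=-18/65, mR=4221/11765; mL+mR=963/11765 → advance +1; mR−mL=7479/11765 → turn +1·90°
n=2: pose=(2,7,S); sL=9/29, sR=9/17; mL=-9/17, mR=45/986; mL+mR=-477/986 → advance -1; mR−mL=567/986 → turn +1·90°
n=3: pose=(2,8,E); sL=90/377, sR=90/221; mL=-90/221, mR=225/6409; mL+mR=-2385/6409 → advance -1; mR−mL=2835/6409 → turn +1·90°
n=4: pose=(1,8,N); sL=45/116, sR=9/34; mL=-9/34, mR=126/493; mL+mR=-9/986 → advance -1; mR−mL=513/986 → turn +1·90°
n=5: pose=(1,7,W); sL=18/29, sR=90/289; mL=-90/289, mR=3897/8381; mL+mR=1287/8381 → advance +1; mR−mL=6507/8381 → turn +1·90°
n=6: pose=(0,7,S); sL=45/121, sR=45/73; mL=-45/73, mR=1125/17666; mL+mR=-9765/17666 → advance -1; mR−mL=12015/17666 → turn +1·90°
n=7: pose=(0,8,E); sL=90/337, sR=90/181; mL=-90/181, mR=1125/60997; mL+mR=-29205/60997 → advance -1; mR−mL=31455/60997 → turn +1·90°

0 45/104 9/34 -9/34 531/1768 3 6 N
1 90/181 18/65 -18/65 4221/11765 3 7 W
2 9/29 9/17 -9/17 45/986 2 7 S
3 90/377 90/221 -90/221 225/6409 2 8 E
4 45/116 9/34 -9/34 126/493 1 8 N
5 18/29 90/289 -90/289 3897/8381 1 7 W
6 45/121 45/73 -45/73 1125/17666 0 7 S
7 90/337 90/181 -90/181 1125/60997 0 8 E
final -1 8 N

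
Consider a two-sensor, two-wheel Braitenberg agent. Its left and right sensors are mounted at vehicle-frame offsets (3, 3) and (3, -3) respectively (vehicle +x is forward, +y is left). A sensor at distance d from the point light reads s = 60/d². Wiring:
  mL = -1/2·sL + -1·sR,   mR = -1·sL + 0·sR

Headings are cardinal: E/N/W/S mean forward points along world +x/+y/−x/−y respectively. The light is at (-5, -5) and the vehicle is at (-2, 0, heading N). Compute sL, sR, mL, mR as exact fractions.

15/16 3/5 -171/160 -15/16

left sensor world pos  = (-5, 3); dL² = 64
right sensor world pos = (1, 3); dR² = 100
sL = 60/64 = 15/16
sR = 60/100 = 3/5
mL = -1/2·sL + -1·sR = -171/160
mR = -1·sL + 0·sR = -15/16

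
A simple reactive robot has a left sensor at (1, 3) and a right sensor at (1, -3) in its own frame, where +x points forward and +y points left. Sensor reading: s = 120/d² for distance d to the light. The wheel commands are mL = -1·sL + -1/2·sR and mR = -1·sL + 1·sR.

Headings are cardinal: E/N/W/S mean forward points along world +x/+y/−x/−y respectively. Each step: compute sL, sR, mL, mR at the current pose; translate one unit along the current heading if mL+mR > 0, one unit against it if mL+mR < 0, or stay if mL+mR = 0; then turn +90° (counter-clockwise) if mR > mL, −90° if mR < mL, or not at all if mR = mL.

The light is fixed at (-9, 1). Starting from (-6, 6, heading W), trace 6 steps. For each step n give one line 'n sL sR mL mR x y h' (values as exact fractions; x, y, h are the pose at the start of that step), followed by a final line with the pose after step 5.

0 15 30/17 -270/17 -225/17 -6 6 W
1 24/13 120/17 -1188/221 1152/221 -5 6 S
2 60/53 60/17 -2610/901 2160/901 -5 7 E
3 120/49 24/17 -2628/833 -864/833 -6 7 N
4 15 30/17 -270/17 -225/17 -6 6 W
5 24/13 120/17 -1188/221 1152/221 -5 6 S
final -5 7 E

n=0: pose=(-6,6,W); sL=15, sR=30/17; mL=-270/17, mR=-225/17; mL+mR=-495/17 → advance -1; mR−mL=45/17 → turn +1·90°
n=1: pose=(-5,6,S); sL=24/13, sR=120/17; mL=-1188/221, mR=1152/221; mL+mR=-36/221 → advance -1; mR−mL=180/17 → turn +1·90°
n=2: pose=(-5,7,E); sL=60/53, sR=60/17; mL=-2610/901, mR=2160/901; mL+mR=-450/901 → advance -1; mR−mL=90/17 → turn +1·90°
n=3: pose=(-6,7,N); sL=120/49, sR=24/17; mL=-2628/833, mR=-864/833; mL+mR=-3492/833 → advance -1; mR−mL=36/17 → turn +1·90°
n=4: pose=(-6,6,W); sL=15, sR=30/17; mL=-270/17, mR=-225/17; mL+mR=-495/17 → advance -1; mR−mL=45/17 → turn +1·90°
n=5: pose=(-5,6,S); sL=24/13, sR=120/17; mL=-1188/221, mR=1152/221; mL+mR=-36/221 → advance -1; mR−mL=180/17 → turn +1·90°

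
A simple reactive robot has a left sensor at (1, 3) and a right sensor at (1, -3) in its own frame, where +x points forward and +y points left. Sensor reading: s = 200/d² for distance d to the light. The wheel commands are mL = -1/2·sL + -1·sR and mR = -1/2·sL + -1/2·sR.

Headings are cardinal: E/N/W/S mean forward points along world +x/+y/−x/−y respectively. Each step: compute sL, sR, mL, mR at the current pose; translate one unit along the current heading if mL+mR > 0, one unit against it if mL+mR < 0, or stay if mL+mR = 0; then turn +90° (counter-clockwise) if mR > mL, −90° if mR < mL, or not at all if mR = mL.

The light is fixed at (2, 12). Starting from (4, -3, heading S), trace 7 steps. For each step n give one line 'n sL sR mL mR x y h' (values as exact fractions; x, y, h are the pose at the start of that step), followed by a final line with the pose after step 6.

n=0: pose=(4,-3,S); sL=200/281, sR=200/257; mL=-81900/72217, mR=-53800/72217; mL+mR=-135700/72217 → advance -1; mR−mL=100/257 → turn +1·90°
n=1: pose=(4,-2,E); sL=20/13, sR=100/149; mL=-2790/1937, mR=-2140/1937; mL+mR=-4930/1937 → advance -1; mR−mL=50/149 → turn +1·90°
n=2: pose=(3,-2,N); sL=200/173, sR=40/37; mL=-10620/6401, mR=-7160/6401; mL+mR=-17780/6401 → advance -1; mR−mL=20/37 → turn +1·90°
n=3: pose=(3,-3,W); sL=50/81, sR=25/18; mL=-275/162, mR=-325/324; mL+mR=-875/324 → advance -1; mR−mL=25/36 → turn +1·90°
n=4: pose=(4,-3,S); sL=200/281, sR=200/257; mL=-81900/72217, mR=-53800/72217; mL+mR=-135700/72217 → advance -1; mR−mL=100/257 → turn +1·90°
n=5: pose=(4,-2,E); sL=20/13, sR=100/149; mL=-2790/1937, mR=-2140/1937; mL+mR=-4930/1937 → advance -1; mR−mL=50/149 → turn +1·90°
n=6: pose=(3,-2,N); sL=200/173, sR=40/37; mL=-10620/6401, mR=-7160/6401; mL+mR=-17780/6401 → advance -1; mR−mL=20/37 → turn +1·90°

0 200/281 200/257 -81900/72217 -53800/72217 4 -3 S
1 20/13 100/149 -2790/1937 -2140/1937 4 -2 E
2 200/173 40/37 -10620/6401 -7160/6401 3 -2 N
3 50/81 25/18 -275/162 -325/324 3 -3 W
4 200/281 200/257 -81900/72217 -53800/72217 4 -3 S
5 20/13 100/149 -2790/1937 -2140/1937 4 -2 E
6 200/173 40/37 -10620/6401 -7160/6401 3 -2 N
final 3 -3 W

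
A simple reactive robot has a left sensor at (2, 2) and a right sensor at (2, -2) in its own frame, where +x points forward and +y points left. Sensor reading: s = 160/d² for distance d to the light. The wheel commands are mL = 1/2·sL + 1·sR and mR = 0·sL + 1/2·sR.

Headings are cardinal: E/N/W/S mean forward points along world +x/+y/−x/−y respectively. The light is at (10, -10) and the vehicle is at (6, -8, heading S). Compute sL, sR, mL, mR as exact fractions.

40 40/9 220/9 20/9

left sensor world pos  = (8, -10); dL² = 4
right sensor world pos = (4, -10); dR² = 36
sL = 160/4 = 40
sR = 160/36 = 40/9
mL = 1/2·sL + 1·sR = 220/9
mR = 0·sL + 1/2·sR = 20/9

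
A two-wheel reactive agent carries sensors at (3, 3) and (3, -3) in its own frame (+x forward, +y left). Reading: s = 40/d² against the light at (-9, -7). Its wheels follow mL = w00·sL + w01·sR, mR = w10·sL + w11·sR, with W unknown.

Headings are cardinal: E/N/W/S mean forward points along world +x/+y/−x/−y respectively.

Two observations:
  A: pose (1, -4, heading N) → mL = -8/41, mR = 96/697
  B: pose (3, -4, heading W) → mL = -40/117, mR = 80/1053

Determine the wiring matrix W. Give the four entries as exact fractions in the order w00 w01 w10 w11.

0 -1 1/2 -1/2

obs A: pose=(1,-4,N) → sL=8/17, sR=8/41, mL=-8/41, mR=96/697
obs B: pose=(3,-4,W) → sL=40/81, sR=40/117, mL=-40/117, mR=80/1053
sensor matrix S = [[8/17, 8/41], [40/81, 40/117]]; det S = 47360/733941
solve [mL_A; mL_B] = S·[w00; w01] and [mR_A; mR_B] = S·[w10; w11]:
  w00 = 0, w01 = -1, w10 = 1/2, w11 = -1/2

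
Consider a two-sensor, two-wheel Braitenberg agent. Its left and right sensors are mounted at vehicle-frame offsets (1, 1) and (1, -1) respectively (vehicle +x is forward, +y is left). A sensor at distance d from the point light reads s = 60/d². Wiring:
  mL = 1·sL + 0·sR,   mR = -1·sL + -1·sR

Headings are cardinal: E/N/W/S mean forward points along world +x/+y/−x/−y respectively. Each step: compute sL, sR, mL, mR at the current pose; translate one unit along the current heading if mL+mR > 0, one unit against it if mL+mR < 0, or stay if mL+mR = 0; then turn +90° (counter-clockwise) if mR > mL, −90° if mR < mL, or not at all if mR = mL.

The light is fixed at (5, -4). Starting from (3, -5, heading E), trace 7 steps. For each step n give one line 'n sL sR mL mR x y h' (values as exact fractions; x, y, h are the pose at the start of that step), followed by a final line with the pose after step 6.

n=0: pose=(3,-5,E); sL=60, sR=12; mL=60, mR=-72; mL+mR=-12 → advance -1; mR−mL=-132 → turn -1·90°
n=1: pose=(2,-5,S); sL=15/2, sR=3; mL=15/2, mR=-21/2; mL+mR=-3 → advance -1; mR−mL=-18 → turn -1·90°
n=2: pose=(2,-4,W); sL=60/17, sR=60/17; mL=60/17, mR=-120/17; mL+mR=-60/17 → advance -1; mR−mL=-180/17 → turn -1·90°
n=3: pose=(3,-4,N); sL=6, sR=30; mL=6, mR=-36; mL+mR=-30 → advance -1; mR−mL=-42 → turn -1·90°
n=4: pose=(3,-5,E); sL=60, sR=12; mL=60, mR=-72; mL+mR=-12 → advance -1; mR−mL=-132 → turn -1·90°
n=5: pose=(2,-5,S); sL=15/2, sR=3; mL=15/2, mR=-21/2; mL+mR=-3 → advance -1; mR−mL=-18 → turn -1·90°
n=6: pose=(2,-4,W); sL=60/17, sR=60/17; mL=60/17, mR=-120/17; mL+mR=-60/17 → advance -1; mR−mL=-180/17 → turn -1·90°

0 60 12 60 -72 3 -5 E
1 15/2 3 15/2 -21/2 2 -5 S
2 60/17 60/17 60/17 -120/17 2 -4 W
3 6 30 6 -36 3 -4 N
4 60 12 60 -72 3 -5 E
5 15/2 3 15/2 -21/2 2 -5 S
6 60/17 60/17 60/17 -120/17 2 -4 W
final 3 -4 N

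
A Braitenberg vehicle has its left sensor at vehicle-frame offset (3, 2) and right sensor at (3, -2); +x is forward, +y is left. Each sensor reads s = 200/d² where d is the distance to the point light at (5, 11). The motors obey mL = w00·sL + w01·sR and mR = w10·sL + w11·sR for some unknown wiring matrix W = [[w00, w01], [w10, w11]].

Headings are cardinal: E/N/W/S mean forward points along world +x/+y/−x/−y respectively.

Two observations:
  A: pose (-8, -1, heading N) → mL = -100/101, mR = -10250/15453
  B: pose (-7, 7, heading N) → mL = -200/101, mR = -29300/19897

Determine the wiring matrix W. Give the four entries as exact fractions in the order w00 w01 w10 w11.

obs A: pose=(-8,-1,N) → sL=100/153, sR=100/101, mL=-100/101, mR=-10250/15453
obs B: pose=(-7,7,N) → sL=200/197, sR=200/101, mL=-200/101, mR=-29300/19897
sensor matrix S = [[100/153, 100/101], [200/197, 200/101]]; det S = 880000/3044241
solve [mL_A; mL_B] = S·[w00; w01] and [mR_A; mR_B] = S·[w10; w11]:
  w00 = 0, w01 = -1, w10 = 1/2, w11 = -1

0 -1 1/2 -1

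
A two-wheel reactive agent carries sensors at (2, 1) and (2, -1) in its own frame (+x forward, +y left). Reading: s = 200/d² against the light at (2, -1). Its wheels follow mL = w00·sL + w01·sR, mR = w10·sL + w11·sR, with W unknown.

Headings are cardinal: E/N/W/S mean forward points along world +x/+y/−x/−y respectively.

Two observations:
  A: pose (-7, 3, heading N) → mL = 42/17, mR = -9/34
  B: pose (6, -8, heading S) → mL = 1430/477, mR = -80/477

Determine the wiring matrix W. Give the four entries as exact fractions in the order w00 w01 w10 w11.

1 1/2 1/2 -1/2

obs A: pose=(-7,3,N) → sL=25/17, sR=2, mL=42/17, mR=-9/34
obs B: pose=(6,-8,S) → sL=100/53, sR=20/9, mL=1430/477, mR=-80/477
sensor matrix S = [[25/17, 2], [100/53, 20/9]]; det S = -4100/8109
solve [mL_A; mL_B] = S·[w00; w01] and [mR_A; mR_B] = S·[w10; w11]:
  w00 = 1, w01 = 1/2, w10 = 1/2, w11 = -1/2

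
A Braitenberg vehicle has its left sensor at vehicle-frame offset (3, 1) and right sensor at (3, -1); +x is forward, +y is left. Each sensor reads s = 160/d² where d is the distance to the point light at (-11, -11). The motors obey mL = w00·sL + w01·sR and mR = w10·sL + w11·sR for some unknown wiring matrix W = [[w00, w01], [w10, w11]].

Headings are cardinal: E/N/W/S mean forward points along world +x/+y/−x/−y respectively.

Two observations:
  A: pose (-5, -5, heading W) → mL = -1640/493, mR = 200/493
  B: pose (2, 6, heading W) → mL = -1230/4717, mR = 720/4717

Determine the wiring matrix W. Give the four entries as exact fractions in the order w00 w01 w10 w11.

obs A: pose=(-5,-5,W) → sL=80/17, sR=80/29, mL=-1640/493, mR=200/493
obs B: pose=(2,6,W) → sL=40/89, sR=20/53, mL=-1230/4717, mR=720/4717
sensor matrix S = [[80/17, 80/29], [40/89, 20/53]]; det S = 1246400/2325481
solve [mL_A; mL_B] = S·[w00; w01] and [mR_A; mR_B] = S·[w10; w11]:
  w00 = -1, w01 = 1/2, w10 = -1/2, w11 = 1

-1 1/2 -1/2 1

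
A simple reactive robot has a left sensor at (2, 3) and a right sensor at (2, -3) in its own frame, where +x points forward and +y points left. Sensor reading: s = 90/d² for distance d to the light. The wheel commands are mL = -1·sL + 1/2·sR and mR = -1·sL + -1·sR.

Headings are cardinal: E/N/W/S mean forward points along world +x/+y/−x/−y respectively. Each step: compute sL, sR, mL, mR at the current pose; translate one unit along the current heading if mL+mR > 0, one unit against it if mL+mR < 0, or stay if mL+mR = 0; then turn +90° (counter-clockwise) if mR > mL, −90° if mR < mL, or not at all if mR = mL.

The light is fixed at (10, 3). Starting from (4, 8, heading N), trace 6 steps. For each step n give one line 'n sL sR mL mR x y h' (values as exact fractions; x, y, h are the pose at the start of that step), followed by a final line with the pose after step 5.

0 9/13 45/29 63/754 -846/377 4 8 N
1 18/13 90/17 279/221 -1476/221 4 7 E
2 9/2 45/52 -423/104 -279/52 3 7 S
3 18/17 18/29 -369/493 -828/493 3 8 W
4 9/13 45/29 63/754 -846/377 4 8 N
5 18/13 90/17 279/221 -1476/221 4 7 E
final 3 7 S

n=0: pose=(4,8,N); sL=9/13, sR=45/29; mL=63/754, mR=-846/377; mL+mR=-1629/754 → advance -1; mR−mL=-135/58 → turn -1·90°
n=1: pose=(4,7,E); sL=18/13, sR=90/17; mL=279/221, mR=-1476/221; mL+mR=-1197/221 → advance -1; mR−mL=-135/17 → turn -1·90°
n=2: pose=(3,7,S); sL=9/2, sR=45/52; mL=-423/104, mR=-279/52; mL+mR=-981/104 → advance -1; mR−mL=-135/104 → turn -1·90°
n=3: pose=(3,8,W); sL=18/17, sR=18/29; mL=-369/493, mR=-828/493; mL+mR=-1197/493 → advance -1; mR−mL=-27/29 → turn -1·90°
n=4: pose=(4,8,N); sL=9/13, sR=45/29; mL=63/754, mR=-846/377; mL+mR=-1629/754 → advance -1; mR−mL=-135/58 → turn -1·90°
n=5: pose=(4,7,E); sL=18/13, sR=90/17; mL=279/221, mR=-1476/221; mL+mR=-1197/221 → advance -1; mR−mL=-135/17 → turn -1·90°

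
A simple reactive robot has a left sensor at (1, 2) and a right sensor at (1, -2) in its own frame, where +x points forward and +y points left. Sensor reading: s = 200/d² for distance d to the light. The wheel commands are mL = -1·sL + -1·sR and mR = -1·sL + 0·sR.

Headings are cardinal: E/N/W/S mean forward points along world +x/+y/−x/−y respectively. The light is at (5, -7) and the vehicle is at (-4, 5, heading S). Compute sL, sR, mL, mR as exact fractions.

20/17 100/121 -4120/2057 -20/17

left sensor world pos  = (-2, 4); dL² = 170
right sensor world pos = (-6, 4); dR² = 242
sL = 200/170 = 20/17
sR = 200/242 = 100/121
mL = -1·sL + -1·sR = -4120/2057
mR = -1·sL + 0·sR = -20/17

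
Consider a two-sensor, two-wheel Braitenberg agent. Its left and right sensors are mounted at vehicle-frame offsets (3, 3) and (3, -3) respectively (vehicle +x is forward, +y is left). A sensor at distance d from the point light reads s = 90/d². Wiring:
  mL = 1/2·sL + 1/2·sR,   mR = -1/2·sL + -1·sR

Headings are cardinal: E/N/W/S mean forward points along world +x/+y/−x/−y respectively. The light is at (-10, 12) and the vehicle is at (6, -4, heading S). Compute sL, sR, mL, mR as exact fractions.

left sensor world pos  = (9, -7); dL² = 722
right sensor world pos = (3, -7); dR² = 530
sL = 90/722 = 45/361
sR = 90/530 = 9/53
mL = 1/2·sL + 1/2·sR = 2817/19133
mR = -1/2·sL + -1·sR = -8883/38266

45/361 9/53 2817/19133 -8883/38266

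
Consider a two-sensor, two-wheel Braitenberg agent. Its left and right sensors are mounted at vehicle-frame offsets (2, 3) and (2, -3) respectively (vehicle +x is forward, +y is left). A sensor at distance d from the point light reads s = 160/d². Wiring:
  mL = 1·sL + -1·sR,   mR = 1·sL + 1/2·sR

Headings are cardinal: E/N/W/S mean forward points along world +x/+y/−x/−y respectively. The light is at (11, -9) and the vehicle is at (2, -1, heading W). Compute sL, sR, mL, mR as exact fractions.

80/73 80/121 3840/8833 12600/8833

left sensor world pos  = (0, -4); dL² = 146
right sensor world pos = (0, 2); dR² = 242
sL = 160/146 = 80/73
sR = 160/242 = 80/121
mL = 1·sL + -1·sR = 3840/8833
mR = 1·sL + 1/2·sR = 12600/8833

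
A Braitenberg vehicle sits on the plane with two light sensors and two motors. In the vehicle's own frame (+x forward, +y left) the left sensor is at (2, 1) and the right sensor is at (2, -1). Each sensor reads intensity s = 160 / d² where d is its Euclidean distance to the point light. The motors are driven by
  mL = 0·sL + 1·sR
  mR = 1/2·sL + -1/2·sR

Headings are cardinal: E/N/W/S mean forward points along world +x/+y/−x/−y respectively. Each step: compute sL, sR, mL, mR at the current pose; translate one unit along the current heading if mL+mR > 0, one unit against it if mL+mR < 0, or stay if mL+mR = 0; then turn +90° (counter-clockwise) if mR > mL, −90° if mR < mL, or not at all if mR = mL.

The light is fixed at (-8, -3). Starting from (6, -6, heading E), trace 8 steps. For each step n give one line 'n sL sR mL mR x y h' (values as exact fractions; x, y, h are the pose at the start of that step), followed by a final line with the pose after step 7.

0 8/13 10/17 10/17 3/221 6 -6 E
1 160/281 160/221 160/221 -4800/62101 7 -6 S
2 80/97 80/89 80/89 -320/8633 7 -7 W
3 160/173 160/229 160/229 4480/39617 6 -7 N
4 8/13 10/17 10/17 3/221 6 -6 E
5 160/281 160/221 160/221 -4800/62101 7 -6 S
6 80/97 80/89 80/89 -320/8633 7 -7 W
7 160/173 160/229 160/229 4480/39617 6 -7 N
final 6 -6 E

n=0: pose=(6,-6,E); sL=8/13, sR=10/17; mL=10/17, mR=3/221; mL+mR=133/221 → advance +1; mR−mL=-127/221 → turn -1·90°
n=1: pose=(7,-6,S); sL=160/281, sR=160/221; mL=160/221, mR=-4800/62101; mL+mR=40160/62101 → advance +1; mR−mL=-49760/62101 → turn -1·90°
n=2: pose=(7,-7,W); sL=80/97, sR=80/89; mL=80/89, mR=-320/8633; mL+mR=7440/8633 → advance +1; mR−mL=-8080/8633 → turn -1·90°
n=3: pose=(6,-7,N); sL=160/173, sR=160/229; mL=160/229, mR=4480/39617; mL+mR=32160/39617 → advance +1; mR−mL=-23200/39617 → turn -1·90°
n=4: pose=(6,-6,E); sL=8/13, sR=10/17; mL=10/17, mR=3/221; mL+mR=133/221 → advance +1; mR−mL=-127/221 → turn -1·90°
n=5: pose=(7,-6,S); sL=160/281, sR=160/221; mL=160/221, mR=-4800/62101; mL+mR=40160/62101 → advance +1; mR−mL=-49760/62101 → turn -1·90°
n=6: pose=(7,-7,W); sL=80/97, sR=80/89; mL=80/89, mR=-320/8633; mL+mR=7440/8633 → advance +1; mR−mL=-8080/8633 → turn -1·90°
n=7: pose=(6,-7,N); sL=160/173, sR=160/229; mL=160/229, mR=4480/39617; mL+mR=32160/39617 → advance +1; mR−mL=-23200/39617 → turn -1·90°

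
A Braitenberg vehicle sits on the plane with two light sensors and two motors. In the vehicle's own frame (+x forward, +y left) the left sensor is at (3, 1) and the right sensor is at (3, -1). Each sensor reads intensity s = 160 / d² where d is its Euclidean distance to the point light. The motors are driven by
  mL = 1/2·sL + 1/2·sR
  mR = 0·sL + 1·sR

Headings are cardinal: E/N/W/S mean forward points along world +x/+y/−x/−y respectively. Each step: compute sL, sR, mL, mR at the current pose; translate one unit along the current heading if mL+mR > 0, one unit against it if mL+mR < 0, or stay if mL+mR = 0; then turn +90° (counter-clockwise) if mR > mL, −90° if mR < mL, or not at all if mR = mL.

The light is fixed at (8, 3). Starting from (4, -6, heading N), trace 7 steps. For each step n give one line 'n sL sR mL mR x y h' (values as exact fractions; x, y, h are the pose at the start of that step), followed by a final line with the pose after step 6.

n=0: pose=(4,-6,N); sL=160/61, sR=32/9; mL=1696/549, mR=32/9; mL+mR=1216/183 → advance +1; mR−mL=256/549 → turn +1·90°
n=1: pose=(4,-5,W); sL=16/13, sR=80/49; mL=912/637, mR=80/49; mL+mR=1952/637 → advance +1; mR−mL=128/637 → turn +1·90°
n=2: pose=(3,-5,S); sL=160/137, sR=160/157; mL=23520/21509, mR=160/157; mL+mR=45440/21509 → advance +1; mR−mL=-1600/21509 → turn -1·90°
n=3: pose=(3,-6,W); sL=40/41, sR=5/4; mL=365/328, mR=5/4; mL+mR=775/328 → advance +1; mR−mL=45/328 → turn +1·90°
n=4: pose=(2,-6,S); sL=160/169, sR=160/193; mL=28960/32617, mR=160/193; mL+mR=56000/32617 → advance +1; mR−mL=-1920/32617 → turn -1·90°
n=5: pose=(2,-7,W); sL=80/101, sR=80/81; mL=7280/8181, mR=80/81; mL+mR=5120/2727 → advance +1; mR−mL=800/8181 → turn +1·90°
n=6: pose=(1,-7,S); sL=32/41, sR=160/233; mL=7008/9553, mR=160/233; mL+mR=13568/9553 → advance +1; mR−mL=-448/9553 → turn -1·90°

0 160/61 32/9 1696/549 32/9 4 -6 N
1 16/13 80/49 912/637 80/49 4 -5 W
2 160/137 160/157 23520/21509 160/157 3 -5 S
3 40/41 5/4 365/328 5/4 3 -6 W
4 160/169 160/193 28960/32617 160/193 2 -6 S
5 80/101 80/81 7280/8181 80/81 2 -7 W
6 32/41 160/233 7008/9553 160/233 1 -7 S
final 1 -8 W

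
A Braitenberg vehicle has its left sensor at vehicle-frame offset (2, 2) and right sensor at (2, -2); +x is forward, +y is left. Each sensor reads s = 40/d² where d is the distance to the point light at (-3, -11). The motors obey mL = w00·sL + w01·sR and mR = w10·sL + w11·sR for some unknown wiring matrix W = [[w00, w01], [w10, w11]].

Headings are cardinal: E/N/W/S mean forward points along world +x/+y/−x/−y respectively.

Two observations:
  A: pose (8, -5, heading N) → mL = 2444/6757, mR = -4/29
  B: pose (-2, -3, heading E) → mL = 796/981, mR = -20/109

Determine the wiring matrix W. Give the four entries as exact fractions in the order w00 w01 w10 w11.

obs A: pose=(8,-5,N) → sL=8/29, sR=40/233, mL=2444/6757, mR=-4/29
obs B: pose=(-2,-3,E) → sL=40/109, sR=8/9, mL=796/981, mR=-20/109
sensor matrix S = [[8/29, 40/233], [40/109, 8/9]]; det S = 1207808/6628617
solve [mL_A; mL_B] = S·[w00; w01] and [mR_A; mR_B] = S·[w10; w11]:
  w00 = 1, w01 = 1/2, w10 = -1/2, w11 = 0

1 1/2 -1/2 0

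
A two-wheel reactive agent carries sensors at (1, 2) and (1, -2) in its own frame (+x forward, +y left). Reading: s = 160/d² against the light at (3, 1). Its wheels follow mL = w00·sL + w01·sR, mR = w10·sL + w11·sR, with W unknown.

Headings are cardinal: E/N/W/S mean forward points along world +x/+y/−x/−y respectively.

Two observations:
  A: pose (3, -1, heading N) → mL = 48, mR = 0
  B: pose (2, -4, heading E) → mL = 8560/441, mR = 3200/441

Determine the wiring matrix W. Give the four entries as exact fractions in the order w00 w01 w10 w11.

1 1/2 1/2 -1/2

obs A: pose=(3,-1,N) → sL=32, sR=32, mL=48, mR=0
obs B: pose=(2,-4,E) → sL=160/9, sR=160/49, mL=8560/441, mR=3200/441
sensor matrix S = [[32, 32], [160/9, 160/49]]; det S = -204800/441
solve [mL_A; mL_B] = S·[w00; w01] and [mR_A; mR_B] = S·[w10; w11]:
  w00 = 1, w01 = 1/2, w10 = 1/2, w11 = -1/2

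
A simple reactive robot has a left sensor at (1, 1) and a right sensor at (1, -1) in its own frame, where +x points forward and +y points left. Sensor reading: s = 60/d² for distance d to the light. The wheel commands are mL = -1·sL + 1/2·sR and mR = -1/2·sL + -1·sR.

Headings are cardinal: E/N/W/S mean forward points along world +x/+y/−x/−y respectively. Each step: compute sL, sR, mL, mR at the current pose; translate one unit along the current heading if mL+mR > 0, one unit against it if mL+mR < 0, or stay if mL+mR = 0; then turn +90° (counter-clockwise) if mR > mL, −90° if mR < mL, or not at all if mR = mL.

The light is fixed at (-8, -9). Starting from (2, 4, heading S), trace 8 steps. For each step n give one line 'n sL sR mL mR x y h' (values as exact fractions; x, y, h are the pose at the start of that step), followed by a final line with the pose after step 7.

n=0: pose=(2,4,S); sL=12/53, sR=4/15; mL=-74/795, mR=-302/795; mL+mR=-376/795 → advance -1; mR−mL=-76/265 → turn -1·90°
n=1: pose=(2,5,W); sL=6/25, sR=10/51; mL=-181/1275, mR=-403/1275; mL+mR=-584/1275 → advance -1; mR−mL=-74/425 → turn -1·90°
n=2: pose=(3,5,N); sL=12/65, sR=20/123; mL=-826/7995, mR=-2038/7995; mL+mR=-2864/7995 → advance -1; mR−mL=-404/2665 → turn -1·90°
n=3: pose=(3,4,E); sL=3/17, sR=5/24; mL=-59/816, mR=-121/408; mL+mR=-301/816 → advance -1; mR−mL=-61/272 → turn -1·90°
n=4: pose=(2,4,S); sL=12/53, sR=4/15; mL=-74/795, mR=-302/795; mL+mR=-376/795 → advance -1; mR−mL=-76/265 → turn -1·90°
n=5: pose=(2,5,W); sL=6/25, sR=10/51; mL=-181/1275, mR=-403/1275; mL+mR=-584/1275 → advance -1; mR−mL=-74/425 → turn -1·90°
n=6: pose=(3,5,N); sL=12/65, sR=20/123; mL=-826/7995, mR=-2038/7995; mL+mR=-2864/7995 → advance -1; mR−mL=-404/2665 → turn -1·90°
n=7: pose=(3,4,E); sL=3/17, sR=5/24; mL=-59/816, mR=-121/408; mL+mR=-301/816 → advance -1; mR−mL=-61/272 → turn -1·90°

0 12/53 4/15 -74/795 -302/795 2 4 S
1 6/25 10/51 -181/1275 -403/1275 2 5 W
2 12/65 20/123 -826/7995 -2038/7995 3 5 N
3 3/17 5/24 -59/816 -121/408 3 4 E
4 12/53 4/15 -74/795 -302/795 2 4 S
5 6/25 10/51 -181/1275 -403/1275 2 5 W
6 12/65 20/123 -826/7995 -2038/7995 3 5 N
7 3/17 5/24 -59/816 -121/408 3 4 E
final 2 4 S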